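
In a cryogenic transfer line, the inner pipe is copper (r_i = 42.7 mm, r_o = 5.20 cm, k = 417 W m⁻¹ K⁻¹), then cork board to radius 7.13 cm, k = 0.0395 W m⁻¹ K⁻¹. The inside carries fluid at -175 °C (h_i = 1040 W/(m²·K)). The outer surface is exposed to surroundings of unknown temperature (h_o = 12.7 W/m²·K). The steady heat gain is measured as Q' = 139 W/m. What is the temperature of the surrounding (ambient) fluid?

Series resistances:
  R'_conv,in = 1/(2πr h) = 1/(2π·0.0427·1040) = 0.003584 m·K/W
  R'_copper = ln(0.0520/0.0427)/(2πk) = 0.1970/(2π·417) = 7.521×10^-5 m·K/W
  R'_cork board = ln(0.0713/0.0520)/(2πk) = 0.3157/(2π·0.0395) = 1.272 m·K/W
  R'_conv,out = 1/(2πr h) = 1/(2π·0.0713·12.7) = 0.1758 m·K/W
ΣR = 1.451 m·K/W
ΔT = Q'·ΣR = 139 × 1.451 = 201.7 K
Heat flows inward, so T_out = T_in + ΔT = -175 + 201.7 = 26.7 °C

T_out = 26.7 °C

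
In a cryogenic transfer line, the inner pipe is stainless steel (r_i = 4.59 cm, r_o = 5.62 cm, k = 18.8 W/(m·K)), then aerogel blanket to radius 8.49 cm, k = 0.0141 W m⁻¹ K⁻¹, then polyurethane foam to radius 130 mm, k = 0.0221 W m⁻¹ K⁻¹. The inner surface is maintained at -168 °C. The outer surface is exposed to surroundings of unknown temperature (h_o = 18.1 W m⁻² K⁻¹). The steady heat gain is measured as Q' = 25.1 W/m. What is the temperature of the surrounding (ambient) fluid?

T_out = 27.6 °C

Series resistances:
  R'_stainless steel = ln(0.0562/0.0459)/(2πk) = 0.2025/(2π·18.8) = 0.001714 m·K/W
  R'_aerogel blanket = ln(0.0849/0.0562)/(2πk) = 0.4126/(2π·0.0141) = 4.657 m·K/W
  R'_polyurethane foam = ln(0.130/0.0849)/(2πk) = 0.4261/(2π·0.0221) = 3.068 m·K/W
  R'_conv,out = 1/(2πr h) = 1/(2π·0.130·18.1) = 0.06764 m·K/W
ΣR = 7.794 m·K/W
ΔT = Q'·ΣR = 25.1 × 7.794 = 195.6 K
Heat flows inward, so T_out = T_in + ΔT = -168 + 195.6 = 27.6 °C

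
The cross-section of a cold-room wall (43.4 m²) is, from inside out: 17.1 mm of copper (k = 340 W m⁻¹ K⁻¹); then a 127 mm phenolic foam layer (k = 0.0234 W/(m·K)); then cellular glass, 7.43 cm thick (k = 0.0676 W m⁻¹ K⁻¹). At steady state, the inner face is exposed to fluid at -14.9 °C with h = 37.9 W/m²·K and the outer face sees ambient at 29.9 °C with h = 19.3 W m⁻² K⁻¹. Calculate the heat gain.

Series thermal resistances, inner to outer:
  R_conv,in = 1/(hA) = 1/(37.9·43.4) = 6.080×10^-4 K/W
  R_copper = L/(kA) = 0.0171/(340·43.4) = 1.159×10^-6 K/W
  R_phenolic foam = L/(kA) = 0.127/(0.0234·43.4) = 0.1251 K/W
  R_cellular glass = L/(kA) = 0.0743/(0.0676·43.4) = 0.02533 K/W
  R_conv,out = 1/(hA) = 1/(19.3·43.4) = 0.001194 K/W
ΣR = 6.080×10^-4 + 1.159×10^-6 + 0.1251 + 0.02533 + 0.001194 = 0.1522 K/W
Q = ΔT/ΣR = (-14.9 °C − 29.9 °C)/0.1522 = -294 W
(Negative Q ⇒ heat flows inward; heat gain = 294 W.)

Q = 294 W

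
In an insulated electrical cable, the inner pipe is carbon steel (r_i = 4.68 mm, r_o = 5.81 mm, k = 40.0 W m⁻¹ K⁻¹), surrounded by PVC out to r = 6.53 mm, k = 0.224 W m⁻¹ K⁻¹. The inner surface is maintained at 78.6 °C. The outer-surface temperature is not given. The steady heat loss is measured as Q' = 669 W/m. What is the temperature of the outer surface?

Sum the resistances:
  R'_carbon steel = ln(0.00581/0.00468)/(2πk) = 0.2163/(2π·40.0) = 8.606×10^-4 m·K/W
  R'_PVC = ln(0.00653/0.00581)/(2πk) = 0.1168/(2π·0.224) = 0.08301 m·K/W
ΣR = 0.08387 m·K/W
ΔT = Q'·ΣR = 669 × 0.08387 = 56.11 K
Heat flows outward, so T_out = T_in − ΔT = 78.6 − 56.11 = 22.5 °C

T_out = 22.5 °C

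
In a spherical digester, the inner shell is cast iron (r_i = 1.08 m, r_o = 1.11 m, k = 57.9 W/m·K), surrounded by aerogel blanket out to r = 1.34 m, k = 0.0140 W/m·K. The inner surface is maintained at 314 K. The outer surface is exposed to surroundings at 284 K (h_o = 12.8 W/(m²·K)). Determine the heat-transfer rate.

Q = 34.0 W

Series thermal resistances, inner to outer:
  R_cast iron = (1/1.08 − 1/1.11)/(4πk) = 0.02503/(4π·57.9) = 3.439×10^-5 K/W
  R_aerogel blanket = (1/1.11 − 1/1.34)/(4πk) = 0.1546/(4π·0.0140) = 0.8789 K/W
  R_conv,out = 1/(4πr²h) = 1/(4π·1.34²·12.8) = 0.003462 K/W
ΣR = 3.439×10^-5 + 0.8789 + 0.003462 = 0.8824 K/W
Q = ΔT/ΣR = (314 K − 284 K)/0.8824 = 34.0 W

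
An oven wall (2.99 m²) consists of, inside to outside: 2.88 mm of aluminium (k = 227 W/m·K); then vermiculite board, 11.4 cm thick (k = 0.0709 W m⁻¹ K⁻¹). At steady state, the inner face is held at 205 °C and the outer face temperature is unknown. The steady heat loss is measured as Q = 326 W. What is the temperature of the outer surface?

T_out = 29.7 °C

Sum the resistances:
  R_aluminium = L/(kA) = 0.00288/(227·2.99) = 4.243×10^-6 K/W
  R_vermiculite board = L/(kA) = 0.114/(0.0709·2.99) = 0.5378 K/W
ΣR = 0.5378 K/W
ΔT = Q·ΣR = 326 × 0.5378 = 175.3 K
Heat flows outward, so T_out = T_in − ΔT = 205 − 175.3 = 29.7 °C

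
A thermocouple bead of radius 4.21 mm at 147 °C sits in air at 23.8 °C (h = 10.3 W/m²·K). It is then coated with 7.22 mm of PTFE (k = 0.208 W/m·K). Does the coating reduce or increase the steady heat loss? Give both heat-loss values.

Critical radius for a sphere: r_cr = 2k/h = 0.0404 m = 4.04 cm.
Outer radius after coating: r₂ = 0.00421 + 0.00722 = 0.01143 m.
Since r₁ < r_cr and r₂ ≤ r_cr, the coating moves toward the maximum at r_cr — heat loss rises.
Bare: R = 1/(4πr₁²h) = 435.9 K/W; Q = 123.2/435.9 = 0.283 W.
Coated: R = R_cond + R_conv = 116.5 K/W; Q = 123.2/116.5 = 1.06 W.

increases: 0.283 → 1.06 W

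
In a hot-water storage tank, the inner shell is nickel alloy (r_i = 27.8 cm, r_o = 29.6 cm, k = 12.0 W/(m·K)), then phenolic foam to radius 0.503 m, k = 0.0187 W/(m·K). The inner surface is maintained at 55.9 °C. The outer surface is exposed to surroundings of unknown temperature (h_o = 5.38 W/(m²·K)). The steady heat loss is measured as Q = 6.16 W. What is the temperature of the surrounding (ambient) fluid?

T_out = 19.1 °C

Sum the resistances:
  R_nickel alloy = (1/0.278 − 1/0.296)/(4πk) = 0.2187/(4π·12.0) = 0.001451 K/W
  R_phenolic foam = (1/0.296 − 1/0.503)/(4πk) = 1.390/(4π·0.0187) = 5.916 K/W
  R_conv,out = 1/(4πr²h) = 1/(4π·0.503²·5.38) = 0.05846 K/W
ΣR = 5.976 K/W
ΔT = Q·ΣR = 6.16 × 5.976 = 36.81 K
Heat flows outward, so T_out = T_in − ΔT = 55.9 − 36.81 = 19.1 °C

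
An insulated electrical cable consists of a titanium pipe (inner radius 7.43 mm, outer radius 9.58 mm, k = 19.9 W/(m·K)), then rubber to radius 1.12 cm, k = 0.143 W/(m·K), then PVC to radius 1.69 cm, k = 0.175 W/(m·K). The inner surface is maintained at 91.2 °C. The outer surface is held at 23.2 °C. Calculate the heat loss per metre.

Q' = 124 W/m

Resistance network (inner→outer):
  R'_titanium = ln(0.00958/0.00743)/(2πk) = 0.2542/(2π·19.9) = 0.002033 m·K/W
  R'_rubber = ln(0.0112/0.00958)/(2πk) = 0.1562/(2π·0.143) = 0.1739 m·K/W
  R'_PVC = ln(0.0169/0.0112)/(2πk) = 0.4114/(2π·0.175) = 0.3742 m·K/W
ΣR = 0.002033 + 0.1739 + 0.3742 = 0.5501 m·K/W
Q' = ΔT/ΣR = (91.2 °C − 23.2 °C)/0.5501 = 124 W/m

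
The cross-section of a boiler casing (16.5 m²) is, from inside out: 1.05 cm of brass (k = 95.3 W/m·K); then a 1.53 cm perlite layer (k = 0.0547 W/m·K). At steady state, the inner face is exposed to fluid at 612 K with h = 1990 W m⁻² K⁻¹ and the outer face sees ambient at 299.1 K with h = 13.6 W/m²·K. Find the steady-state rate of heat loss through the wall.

Series thermal resistances, inner to outer:
  R_conv,in = 1/(hA) = 1/(1990·16.5) = 3.046×10^-5 K/W
  R_brass = L/(kA) = 0.0105/(95.3·16.5) = 6.677×10^-6 K/W
  R_perlite = L/(kA) = 0.0153/(0.0547·16.5) = 0.01695 K/W
  R_conv,out = 1/(hA) = 1/(13.6·16.5) = 0.004456 K/W
ΣR = 3.046×10^-5 + 6.677×10^-6 + 0.01695 + 0.004456 = 0.02144 K/W
Q = ΔT/ΣR = (612 K − 299.1 K)/0.02144 = 14600 W

Q = 14.6 kW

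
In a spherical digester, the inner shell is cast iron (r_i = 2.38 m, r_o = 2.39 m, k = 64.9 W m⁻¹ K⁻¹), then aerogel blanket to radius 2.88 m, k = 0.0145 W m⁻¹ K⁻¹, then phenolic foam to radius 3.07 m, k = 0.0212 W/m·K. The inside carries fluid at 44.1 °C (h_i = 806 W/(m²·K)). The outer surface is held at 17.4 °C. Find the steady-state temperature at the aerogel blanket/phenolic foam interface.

T = 22.0 °C

Treat each layer as a resistance in series:
  R_conv,in = 1/(4πr²h) = 1/(4π·2.38²·806) = 1.743×10^-5 K/W
  R_cast iron = (1/2.38 − 1/2.39)/(4πk) = 0.001758/(4π·64.9) = 2.156×10^-6 K/W
  R_aerogel blanket = (1/2.39 − 1/2.88)/(4πk) = 0.07119/(4π·0.0145) = 0.3907 K/W
  R_phenolic foam = (1/2.88 − 1/3.07)/(4πk) = 0.02149/(4π·0.0212) = 0.08066 K/W
ΣR = 1.743×10^-5 + 2.156×10^-6 + 0.3907 + 0.08066 = 0.4714 K/W
Q = ΔT/ΣR = (44.1 °C − 17.4 °C)/0.4714 = 56.64 W
From the inner boundary to the aerogel blanket/phenolic foam interface, ΣR_partial = 0.3907 K/W.
T_interface = T_in − Q·ΣR_partial = 44.1 °C − (56.64)(0.3907) = 22.0 °C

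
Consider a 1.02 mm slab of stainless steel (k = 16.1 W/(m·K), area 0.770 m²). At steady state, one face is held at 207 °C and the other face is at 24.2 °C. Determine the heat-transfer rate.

Q = 2220 kW

Q = kA·ΔT/L = 16.1 × 0.770 × |207 °C − 24.2 °C| / 0.00102 = 2.22×10^6 W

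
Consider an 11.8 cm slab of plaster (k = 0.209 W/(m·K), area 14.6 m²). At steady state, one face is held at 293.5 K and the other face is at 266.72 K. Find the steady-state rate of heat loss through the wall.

Q = 693 W

Q = kA·ΔT/L = 0.209 × 14.6 × |293.5 K − 266.72 K| / 0.118 = 693 W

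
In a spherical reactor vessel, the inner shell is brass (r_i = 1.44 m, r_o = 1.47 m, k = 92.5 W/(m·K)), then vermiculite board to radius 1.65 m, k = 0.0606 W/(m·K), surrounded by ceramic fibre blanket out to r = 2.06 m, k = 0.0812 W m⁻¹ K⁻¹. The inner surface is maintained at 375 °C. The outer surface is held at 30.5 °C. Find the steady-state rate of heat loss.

Treat each layer as a resistance in series:
  R_brass = (1/1.44 − 1/1.47)/(4πk) = 0.01417/(4π·92.5) = 1.219×10^-5 K/W
  R_vermiculite board = (1/1.47 − 1/1.65)/(4πk) = 0.07421/(4π·0.0606) = 0.09745 K/W
  R_ceramic fibre blanket = (1/1.65 − 1/2.06)/(4πk) = 0.1206/(4π·0.0812) = 0.1182 K/W
ΣR = 1.219×10^-5 + 0.09745 + 0.1182 = 0.2157 K/W
Q = ΔT/ΣR = (375 °C − 30.5 °C)/0.2157 = 1600 W

Q = 1600 W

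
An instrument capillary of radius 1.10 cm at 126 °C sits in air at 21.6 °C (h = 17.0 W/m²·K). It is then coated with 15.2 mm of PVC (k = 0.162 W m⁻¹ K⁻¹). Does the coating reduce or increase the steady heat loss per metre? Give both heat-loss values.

reduces: 123 → 86.3 W/m

Critical radius for a cylinder: r_cr = k/h = 0.00953 m = 0.953 cm.
Outer radius after coating: r₂ = 0.0110 + 0.0152 = 0.0262 m.
Since r₁ ≥ r_cr, any added insulation reduces the heat loss.
Bare: R = 1/(2πr₁h) = 0.8511 m·K/W; Q = 104.4/0.8511 = 123 W/m.
Coated: R = R_cond + R_conv = 1.210 m·K/W; Q = 104.4/1.210 = 86.3 W/m.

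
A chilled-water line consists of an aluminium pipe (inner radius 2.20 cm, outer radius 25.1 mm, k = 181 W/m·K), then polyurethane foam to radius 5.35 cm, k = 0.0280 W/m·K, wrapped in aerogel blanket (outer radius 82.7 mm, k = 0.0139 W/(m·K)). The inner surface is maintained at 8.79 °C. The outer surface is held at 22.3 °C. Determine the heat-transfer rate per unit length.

Q' = 1.45 W/m

Series thermal resistances, inner to outer:
  R'_aluminium = ln(0.0251/0.0220)/(2πk) = 0.1318/(2π·181) = 1.159×10^-4 m·K/W
  R'_polyurethane foam = ln(0.0535/0.0251)/(2πk) = 0.7568/(2π·0.0280) = 4.302 m·K/W
  R'_aerogel blanket = ln(0.0827/0.0535)/(2πk) = 0.4355/(2π·0.0139) = 4.987 m·K/W
ΣR = 1.159×10^-4 + 4.302 + 4.987 = 9.289 m·K/W
Q' = ΔT/ΣR = (8.79 °C − 22.3 °C)/9.289 = -1.45 W/m
(Negative Q' ⇒ heat flows inward; heat gain = 1.45 W/m.)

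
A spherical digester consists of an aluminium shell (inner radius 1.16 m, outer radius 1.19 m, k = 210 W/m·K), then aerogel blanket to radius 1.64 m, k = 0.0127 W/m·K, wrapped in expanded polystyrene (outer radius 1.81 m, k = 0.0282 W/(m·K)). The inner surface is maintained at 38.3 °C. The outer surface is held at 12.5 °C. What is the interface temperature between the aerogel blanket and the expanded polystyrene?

T = 15.1 °C

Series thermal resistances, inner to outer:
  R_aluminium = (1/1.16 − 1/1.19)/(4πk) = 0.02173/(4π·210) = 8.235×10^-6 K/W
  R_aerogel blanket = (1/1.19 − 1/1.64)/(4πk) = 0.2306/(4π·0.0127) = 1.445 K/W
  R_expanded polystyrene = (1/1.64 − 1/1.81)/(4πk) = 0.05727/(4π·0.0282) = 0.1616 K/W
ΣR = 8.235×10^-6 + 1.445 + 0.1616 = 1.607 K/W
Q = ΔT/ΣR = (38.3 °C − 12.5 °C)/1.607 = 16.05 W
From the inner boundary to the aerogel blanket/expanded polystyrene interface, ΣR_partial = 1.445 K/W.
T_interface = T_in − Q·ΣR_partial = 38.3 °C − (16.05)(1.445) = 15.1 °C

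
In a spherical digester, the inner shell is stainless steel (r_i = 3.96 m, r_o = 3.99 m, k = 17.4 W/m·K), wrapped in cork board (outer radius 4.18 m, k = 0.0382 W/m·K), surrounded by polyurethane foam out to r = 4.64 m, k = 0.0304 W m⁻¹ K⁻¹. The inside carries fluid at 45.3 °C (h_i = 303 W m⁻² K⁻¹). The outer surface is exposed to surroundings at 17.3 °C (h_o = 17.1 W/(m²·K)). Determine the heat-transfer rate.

Resistance network (inner→outer):
  R_conv,in = 1/(4πr²h) = 1/(4π·3.96²·303) = 1.675×10^-5 K/W
  R_stainless steel = (1/3.96 − 1/3.99)/(4πk) = 0.001899/(4π·17.4) = 8.683×10^-6 K/W
  R_cork board = (1/3.99 − 1/4.18)/(4πk) = 0.01139/(4π·0.0382) = 0.02373 K/W
  R_polyurethane foam = (1/4.18 − 1/4.64)/(4πk) = 0.02372/(4π·0.0304) = 0.06208 K/W
  R_conv,out = 1/(4πr²h) = 1/(4π·4.64²·17.1) = 2.162×10^-4 K/W
ΣR = 1.675×10^-5 + 8.683×10^-6 + 0.02373 + 0.06208 + 2.162×10^-4 = 0.08605 K/W
Q = ΔT/ΣR = (45.3 °C − 17.3 °C)/0.08605 = 325 W

Q = 325 W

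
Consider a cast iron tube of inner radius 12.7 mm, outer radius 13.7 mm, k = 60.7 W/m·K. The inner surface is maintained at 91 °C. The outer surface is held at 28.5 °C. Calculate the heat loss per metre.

Q' = 2πk·ΔT/ln(r₂/r₁) = 2π × 60.7 × 62.5 / ln(0.0137/0.0127) = 3.14×10^5 W/m

Q' = 3.14×10^5 W/m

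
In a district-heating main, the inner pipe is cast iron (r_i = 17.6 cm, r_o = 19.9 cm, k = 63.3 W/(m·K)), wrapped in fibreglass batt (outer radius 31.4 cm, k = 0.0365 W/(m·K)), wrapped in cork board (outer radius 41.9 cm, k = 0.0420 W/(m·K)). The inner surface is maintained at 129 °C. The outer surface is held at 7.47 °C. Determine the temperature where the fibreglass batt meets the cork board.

T = 50.6 °C

Series thermal resistances, inner to outer:
  R'_cast iron = ln(0.199/0.176)/(2πk) = 0.1228/(2π·63.3) = 3.088×10^-4 m·K/W
  R'_fibreglass batt = ln(0.314/0.199)/(2πk) = 0.4561/(2π·0.0365) = 1.989 m·K/W
  R'_cork board = ln(0.419/0.314)/(2πk) = 0.2885/(2π·0.0420) = 1.093 m·K/W
ΣR = 3.088×10^-4 + 1.989 + 1.093 = 3.082 m·K/W
Q' = ΔT/ΣR = (129 °C − 7.47 °C)/3.082 = 39.43 W/m
From the inner boundary to the fibreglass batt/cork board interface, ΣR_partial = 1.989 m·K/W.
T_interface = T_in − Q'·ΣR_partial = 129 °C − (39.43)(1.989) = 50.6 °C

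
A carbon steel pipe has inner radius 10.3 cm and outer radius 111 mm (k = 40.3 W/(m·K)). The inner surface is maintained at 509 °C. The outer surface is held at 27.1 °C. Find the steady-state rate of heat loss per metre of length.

Q' = 2πk·ΔT/ln(r₂/r₁) = 2π × 40.3 × 481.9 / ln(0.111/0.103) = 1.63×10^6 W/m

Q' = 1630 kW/m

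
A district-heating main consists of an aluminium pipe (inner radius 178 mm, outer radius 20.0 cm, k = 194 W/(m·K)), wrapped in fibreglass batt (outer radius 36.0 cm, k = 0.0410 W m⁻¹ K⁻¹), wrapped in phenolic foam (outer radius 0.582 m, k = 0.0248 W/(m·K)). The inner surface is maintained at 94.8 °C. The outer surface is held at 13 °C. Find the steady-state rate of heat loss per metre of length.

Series thermal resistances, inner to outer:
  R'_aluminium = ln(0.200/0.178)/(2πk) = 0.1165/(2π·194) = 9.560×10^-5 m·K/W
  R'_fibreglass batt = ln(0.360/0.200)/(2πk) = 0.5878/(2π·0.0410) = 2.282 m·K/W
  R'_phenolic foam = ln(0.582/0.360)/(2πk) = 0.4804/(2π·0.0248) = 3.083 m·K/W
ΣR = 9.560×10^-5 + 2.282 + 3.083 = 5.365 m·K/W
Q' = ΔT/ΣR = (94.8 °C − 13 °C)/5.365 = 15.2 W/m

Q' = 15.2 W/m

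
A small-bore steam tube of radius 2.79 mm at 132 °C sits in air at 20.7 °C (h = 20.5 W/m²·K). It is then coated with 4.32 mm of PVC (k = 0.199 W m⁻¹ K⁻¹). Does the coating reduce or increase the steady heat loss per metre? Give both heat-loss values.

increases: 40.0 → 60.5 W/m

Critical radius for a cylinder: r_cr = k/h = 0.00971 m = 0.971 cm.
Outer radius after coating: r₂ = 0.00279 + 0.00432 = 0.00711 m.
Since r₁ < r_cr and r₂ ≤ r_cr, the coating moves toward the maximum at r_cr — heat loss rises.
Bare: R = 1/(2πr₁h) = 2.783 m·K/W; Q = 111.3/2.783 = 40.0 W/m.
Coated: R = R_cond + R_conv = 1.840 m·K/W; Q = 111.3/1.840 = 60.5 W/m.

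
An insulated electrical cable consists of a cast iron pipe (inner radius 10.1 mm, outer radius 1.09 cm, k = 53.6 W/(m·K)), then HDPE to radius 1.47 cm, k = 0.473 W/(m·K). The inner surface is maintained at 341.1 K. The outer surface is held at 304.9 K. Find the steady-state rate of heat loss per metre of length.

Q' = 359 W/m

Resistance network (inner→outer):
  R'_cast iron = ln(0.0109/0.0101)/(2πk) = 0.07623/(2π·53.6) = 2.263×10^-4 m·K/W
  R'_HDPE = ln(0.0147/0.0109)/(2πk) = 0.2991/(2π·0.473) = 0.1006 m·K/W
ΣR = 2.263×10^-4 + 0.1006 = 0.1008 m·K/W
Q' = ΔT/ΣR = (341.1 K − 304.9 K)/0.1008 = 359 W/m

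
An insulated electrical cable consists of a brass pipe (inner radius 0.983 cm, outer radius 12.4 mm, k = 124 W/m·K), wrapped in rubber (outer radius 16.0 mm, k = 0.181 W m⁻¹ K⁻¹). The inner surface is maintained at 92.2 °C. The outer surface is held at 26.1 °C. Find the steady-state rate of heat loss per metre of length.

Resistance network (inner→outer):
  R'_brass = ln(0.0124/0.00983)/(2πk) = 0.2323/(2π·124) = 2.981×10^-4 m·K/W
  R'_rubber = ln(0.0160/0.0124)/(2πk) = 0.2549/(2π·0.181) = 0.2241 m·K/W
ΣR = 2.981×10^-4 + 0.2241 = 0.2244 m·K/W
Q' = ΔT/ΣR = (92.2 °C − 26.1 °C)/0.2244 = 295 W/m

Q' = 295 W/m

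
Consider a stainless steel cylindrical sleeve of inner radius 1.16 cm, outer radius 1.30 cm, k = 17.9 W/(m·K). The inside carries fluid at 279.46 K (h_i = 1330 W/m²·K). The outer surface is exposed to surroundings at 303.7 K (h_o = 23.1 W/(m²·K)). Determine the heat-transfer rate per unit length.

Series thermal resistances, inner to outer:
  R'_conv,in = 1/(2πr h) = 1/(2π·0.0116·1330) = 0.01032 m·K/W
  R'_stainless steel = ln(0.0130/0.0116)/(2πk) = 0.1139/(2π·17.9) = 0.001013 m·K/W
  R'_conv,out = 1/(2πr h) = 1/(2π·0.0130·23.1) = 0.5300 m·K/W
ΣR = 0.01032 + 0.001013 + 0.5300 = 0.5413 m·K/W
Q' = ΔT/ΣR = (279.46 K − 303.7 K)/0.5413 = -44.8 W/m
(Negative Q' ⇒ heat flows inward; heat gain = 44.8 W/m.)

Q' = 44.8 W/m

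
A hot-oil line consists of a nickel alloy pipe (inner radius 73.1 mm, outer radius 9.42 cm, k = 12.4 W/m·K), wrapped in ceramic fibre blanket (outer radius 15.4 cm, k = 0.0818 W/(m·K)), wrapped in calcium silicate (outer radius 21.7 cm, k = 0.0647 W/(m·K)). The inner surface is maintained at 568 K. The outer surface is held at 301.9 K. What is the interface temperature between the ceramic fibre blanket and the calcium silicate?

T = 426 K

Treat each layer as a resistance in series:
  R'_nickel alloy = ln(0.0942/0.0731)/(2πk) = 0.2536/(2π·12.4) = 0.003255 m·K/W
  R'_ceramic fibre blanket = ln(0.154/0.0942)/(2πk) = 0.4915/(2π·0.0818) = 0.9564 m·K/W
  R'_calcium silicate = ln(0.217/0.154)/(2πk) = 0.3429/(2π·0.0647) = 0.8436 m·K/W
ΣR = 0.003255 + 0.9564 + 0.8436 = 1.803 m·K/W
Q' = ΔT/ΣR = (568 K − 301.9 K)/1.803 = 147.6 W/m
From the inner boundary to the ceramic fibre blanket/calcium silicate interface, ΣR_partial = 0.9597 m·K/W.
T_interface = T_in − Q'·ΣR_partial = 568 K − (147.6)(0.9597) = 426 K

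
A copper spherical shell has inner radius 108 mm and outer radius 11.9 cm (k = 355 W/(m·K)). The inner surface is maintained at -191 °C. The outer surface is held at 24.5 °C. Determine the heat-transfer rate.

Q = 4πk·ΔT/(1/r₁ − 1/r₂) = 4π × 355 × 215.5 / (1/0.108 − 1/0.119) = 1.12×10^6 W

Q = 1120 kW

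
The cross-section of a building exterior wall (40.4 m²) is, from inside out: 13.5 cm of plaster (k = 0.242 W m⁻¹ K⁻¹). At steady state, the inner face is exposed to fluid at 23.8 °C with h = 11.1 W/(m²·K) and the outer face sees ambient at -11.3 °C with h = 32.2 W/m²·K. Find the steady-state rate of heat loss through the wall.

Q = 2090 W

Resistance network (inner→outer):
  R_conv,in = 1/(hA) = 1/(11.1·40.4) = 0.002230 K/W
  R_plaster = L/(kA) = 0.135/(0.242·40.4) = 0.01381 K/W
  R_conv,out = 1/(hA) = 1/(32.2·40.4) = 7.687×10^-4 K/W
ΣR = 0.002230 + 0.01381 + 7.687×10^-4 = 0.01681 K/W
Q = ΔT/ΣR = (23.8 °C − -11.3 °C)/0.01681 = 2090 W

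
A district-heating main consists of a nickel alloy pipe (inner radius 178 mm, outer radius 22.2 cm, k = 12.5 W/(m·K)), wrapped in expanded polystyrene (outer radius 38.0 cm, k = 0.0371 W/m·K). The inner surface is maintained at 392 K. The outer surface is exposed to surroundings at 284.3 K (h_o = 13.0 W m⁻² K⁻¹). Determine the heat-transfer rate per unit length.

Series thermal resistances, inner to outer:
  R'_nickel alloy = ln(0.222/0.178)/(2πk) = 0.2209/(2π·12.5) = 0.002813 m·K/W
  R'_expanded polystyrene = ln(0.380/0.222)/(2πk) = 0.5375/(2π·0.0371) = 2.306 m·K/W
  R'_conv,out = 1/(2πr h) = 1/(2π·0.380·13.0) = 0.03222 m·K/W
ΣR = 0.002813 + 2.306 + 0.03222 = 2.341 m·K/W
Q' = ΔT/ΣR = (392 K − 284.3 K)/2.341 = 46.0 W/m

Q' = 46.0 W/m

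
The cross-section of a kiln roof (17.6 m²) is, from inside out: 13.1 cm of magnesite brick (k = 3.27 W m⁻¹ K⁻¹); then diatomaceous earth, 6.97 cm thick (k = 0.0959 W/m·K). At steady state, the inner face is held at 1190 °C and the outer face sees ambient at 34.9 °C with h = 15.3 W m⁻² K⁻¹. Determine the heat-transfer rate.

Resistance network (inner→outer):
  R_magnesite brick = L/(kA) = 0.131/(3.27·17.6) = 0.002276 K/W
  R_diatomaceous earth = L/(kA) = 0.0697/(0.0959·17.6) = 0.04130 K/W
  R_conv,out = 1/(hA) = 1/(15.3·17.6) = 0.003714 K/W
ΣR = 0.002276 + 0.04130 + 0.003714 = 0.04729 K/W
Q = ΔT/ΣR = (1190 °C − 34.9 °C)/0.04729 = 24400 W

Q = 24400 W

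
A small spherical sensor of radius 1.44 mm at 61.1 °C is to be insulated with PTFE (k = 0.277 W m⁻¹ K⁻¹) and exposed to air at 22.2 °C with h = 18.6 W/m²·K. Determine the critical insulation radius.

r_cr = 2.98 cm

For a sphere, r_cr = 2k_ins/h = 2·0.277/18.6 = 0.0298 m = 2.98 cm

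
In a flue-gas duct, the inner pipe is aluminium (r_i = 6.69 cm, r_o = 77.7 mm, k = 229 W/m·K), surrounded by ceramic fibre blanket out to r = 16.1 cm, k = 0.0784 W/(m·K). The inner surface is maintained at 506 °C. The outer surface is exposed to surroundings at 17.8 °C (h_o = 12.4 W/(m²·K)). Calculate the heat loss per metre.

Resistance network (inner→outer):
  R'_aluminium = ln(0.0777/0.0669)/(2πk) = 0.1497/(2π·229) = 1.040×10^-4 m·K/W
  R'_ceramic fibre blanket = ln(0.161/0.0777)/(2πk) = 0.7285/(2π·0.0784) = 1.479 m·K/W
  R'_conv,out = 1/(2πr h) = 1/(2π·0.161·12.4) = 0.07972 m·K/W
ΣR = 1.040×10^-4 + 1.479 + 0.07972 = 1.559 m·K/W
Q' = ΔT/ΣR = (506 °C − 17.8 °C)/1.559 = 313 W/m

Q' = 313 W/m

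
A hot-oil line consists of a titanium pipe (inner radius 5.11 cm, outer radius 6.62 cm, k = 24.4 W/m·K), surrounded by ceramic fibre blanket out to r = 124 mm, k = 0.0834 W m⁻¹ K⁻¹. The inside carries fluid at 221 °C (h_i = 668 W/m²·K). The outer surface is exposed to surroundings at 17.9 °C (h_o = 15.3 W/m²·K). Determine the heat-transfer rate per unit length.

Q' = 158 W/m

Resistance network (inner→outer):
  R'_conv,in = 1/(2πr h) = 1/(2π·0.0511·668) = 0.004663 m·K/W
  R'_titanium = ln(0.0662/0.0511)/(2πk) = 0.2589/(2π·24.4) = 0.001689 m·K/W
  R'_ceramic fibre blanket = ln(0.124/0.0662)/(2πk) = 0.6276/(2π·0.0834) = 1.198 m·K/W
  R'_conv,out = 1/(2πr h) = 1/(2π·0.124·15.3) = 0.08389 m·K/W
ΣR = 0.004663 + 0.001689 + 1.198 + 0.08389 = 1.288 m·K/W
Q' = ΔT/ΣR = (221 °C − 17.9 °C)/1.288 = 158 W/m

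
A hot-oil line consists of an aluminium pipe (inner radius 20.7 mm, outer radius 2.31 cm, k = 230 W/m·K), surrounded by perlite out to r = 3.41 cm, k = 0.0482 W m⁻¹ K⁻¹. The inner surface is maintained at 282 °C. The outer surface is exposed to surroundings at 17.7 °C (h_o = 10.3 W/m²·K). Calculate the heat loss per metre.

Q' = 152 W/m

Series thermal resistances, inner to outer:
  R'_aluminium = ln(0.0231/0.0207)/(2πk) = 0.1097/(2π·230) = 7.591×10^-5 m·K/W
  R'_perlite = ln(0.0341/0.0231)/(2πk) = 0.3895/(2π·0.0482) = 1.286 m·K/W
  R'_conv,out = 1/(2πr h) = 1/(2π·0.0341·10.3) = 0.4531 m·K/W
ΣR = 7.591×10^-5 + 1.286 + 0.4531 = 1.739 m·K/W
Q' = ΔT/ΣR = (282 °C − 17.7 °C)/1.739 = 152 W/m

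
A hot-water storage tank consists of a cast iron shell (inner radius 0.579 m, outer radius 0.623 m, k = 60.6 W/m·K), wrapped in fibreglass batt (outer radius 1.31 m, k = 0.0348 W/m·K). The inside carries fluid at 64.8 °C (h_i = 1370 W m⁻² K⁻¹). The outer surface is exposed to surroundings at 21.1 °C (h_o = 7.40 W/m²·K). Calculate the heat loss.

Q = 22.6 W

Treat each layer as a resistance in series:
  R_conv,in = 1/(4πr²h) = 1/(4π·0.579²·1370) = 1.733×10^-4 K/W
  R_cast iron = (1/0.579 − 1/0.623)/(4πk) = 0.1220/(4π·60.6) = 1.602×10^-4 K/W
  R_fibreglass batt = (1/0.623 − 1/1.31)/(4πk) = 0.8418/(4π·0.0348) = 1.925 K/W
  R_conv,out = 1/(4πr²h) = 1/(4π·1.31²·7.40) = 0.006266 K/W
ΣR = 1.733×10^-4 + 1.602×10^-4 + 1.925 + 0.006266 = 1.932 K/W
Q = ΔT/ΣR = (64.8 °C − 21.1 °C)/1.932 = 22.6 W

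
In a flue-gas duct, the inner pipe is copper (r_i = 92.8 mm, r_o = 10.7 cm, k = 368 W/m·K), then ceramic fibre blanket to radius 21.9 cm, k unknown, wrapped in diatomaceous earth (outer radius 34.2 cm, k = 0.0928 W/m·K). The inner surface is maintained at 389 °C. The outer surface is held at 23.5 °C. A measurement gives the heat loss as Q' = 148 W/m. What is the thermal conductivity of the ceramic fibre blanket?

k = 0.0669 W/m·K

ΣR = ΔT/Q' = |389 − 23.5|/148 = 2.470 m·K/W
Known resistances:
  R'_copper = ln(0.107/0.0928)/(2πk) = 0.1424/(2π·368) = 6.158×10^-5 m·K/W
  R'_diatomaceous earth = ln(0.342/0.219)/(2πk) = 0.4457/(2π·0.0928) = 0.7645 m·K/W
R_ceramic fibre blanket = ΣR − ΣR_known = 2.470 − 0.7646 = 1.705 m·K/W
ln(r₂/r₁)/(2πk) = 1.705 ⇒ k = 0.7162/(2π·1.705) = 0.0669 W/m·K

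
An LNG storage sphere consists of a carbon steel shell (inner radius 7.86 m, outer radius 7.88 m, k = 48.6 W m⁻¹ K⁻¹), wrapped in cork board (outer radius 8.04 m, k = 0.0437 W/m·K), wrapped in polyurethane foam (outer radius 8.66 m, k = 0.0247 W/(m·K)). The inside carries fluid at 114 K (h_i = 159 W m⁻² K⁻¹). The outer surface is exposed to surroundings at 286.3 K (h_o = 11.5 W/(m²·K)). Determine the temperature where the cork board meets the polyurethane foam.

Resistance network (inner→outer):
  R_conv,in = 1/(4πr²h) = 1/(4π·7.86²·159) = 8.101×10^-6 K/W
  R_carbon steel = (1/7.86 − 1/7.88)/(4πk) = 3.229×10^-4/(4π·48.6) = 5.287×10^-7 K/W
  R_cork board = (1/7.88 − 1/8.04)/(4πk) = 0.002525/(4π·0.0437) = 0.004599 K/W
  R_polyurethane foam = (1/8.04 − 1/8.66)/(4πk) = 0.008905/(4π·0.0247) = 0.02869 K/W
  R_conv,out = 1/(4πr²h) = 1/(4π·8.66²·11.5) = 9.227×10^-5 K/W
ΣR = 8.101×10^-6 + 5.287×10^-7 + 0.004599 + 0.02869 + 9.227×10^-5 = 0.03339 K/W
Q = ΔT/ΣR = (114 K − 286.3 K)/0.03339 = -5160 W
From the inner boundary to the cork board/polyurethane foam interface, ΣR_partial = 0.004608 K/W.
T_interface = T_in − Q·ΣR_partial = 114 K − (-5160)(0.004608) = 138 K

T = 138 K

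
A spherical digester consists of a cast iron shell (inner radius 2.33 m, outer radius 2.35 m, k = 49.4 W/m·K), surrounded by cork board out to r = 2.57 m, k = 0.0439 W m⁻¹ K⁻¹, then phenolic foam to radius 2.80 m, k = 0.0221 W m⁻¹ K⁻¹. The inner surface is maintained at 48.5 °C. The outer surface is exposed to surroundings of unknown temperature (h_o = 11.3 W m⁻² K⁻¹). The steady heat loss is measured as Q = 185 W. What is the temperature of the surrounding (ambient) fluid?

Series resistances:
  R_cast iron = (1/2.33 − 1/2.35)/(4πk) = 0.003653/(4π·49.4) = 5.884×10^-6 K/W
  R_cork board = (1/2.35 − 1/2.57)/(4πk) = 0.03643/(4π·0.0439) = 0.06603 K/W
  R_phenolic foam = (1/2.57 − 1/2.80)/(4πk) = 0.03196/(4π·0.0221) = 0.1151 K/W
  R_conv,out = 1/(4πr²h) = 1/(4π·2.80²·11.3) = 8.982×10^-4 K/W
ΣR = 0.1820 K/W
ΔT = Q·ΣR = 185 × 0.1820 = 33.67 K
Heat flows outward, so T_out = T_in − ΔT = 48.5 − 33.67 = 14.8 °C

T_out = 14.8 °C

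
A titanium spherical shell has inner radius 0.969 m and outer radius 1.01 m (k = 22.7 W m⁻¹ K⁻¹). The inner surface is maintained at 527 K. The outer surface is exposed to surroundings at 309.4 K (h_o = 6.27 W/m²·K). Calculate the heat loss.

Treat each layer as a resistance in series:
  R_titanium = (1/0.969 − 1/1.01)/(4πk) = 0.04189/(4π·22.7) = 1.469×10^-4 K/W
  R_conv,out = 1/(4πr²h) = 1/(4π·1.01²·6.27) = 0.01244 K/W
ΣR = 1.469×10^-4 + 0.01244 = 0.01259 K/W
Q = ΔT/ΣR = (527 K − 309.4 K)/0.01259 = 17300 W

Q = 17.3 kW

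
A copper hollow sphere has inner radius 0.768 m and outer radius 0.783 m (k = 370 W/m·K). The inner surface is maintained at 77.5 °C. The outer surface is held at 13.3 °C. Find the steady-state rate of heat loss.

Q = 4πk·ΔT/(1/r₁ − 1/r₂) = 4π × 370 × 64.2 / (1/0.768 − 1/0.783) = 1.20×10^7 W

Q = 12000 kW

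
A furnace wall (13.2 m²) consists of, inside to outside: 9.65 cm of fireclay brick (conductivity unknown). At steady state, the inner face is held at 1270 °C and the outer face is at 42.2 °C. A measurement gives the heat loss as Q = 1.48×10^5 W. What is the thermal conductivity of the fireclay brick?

k = 0.881 W/m·K

ΣR = ΔT/Q = |1270 − 42.2|/1.48×10^5 = 0.008296 K/W
L/(kA) = 0.008296 ⇒ k = 0.0965/(0.008296·13.2) = 0.881 W/m·K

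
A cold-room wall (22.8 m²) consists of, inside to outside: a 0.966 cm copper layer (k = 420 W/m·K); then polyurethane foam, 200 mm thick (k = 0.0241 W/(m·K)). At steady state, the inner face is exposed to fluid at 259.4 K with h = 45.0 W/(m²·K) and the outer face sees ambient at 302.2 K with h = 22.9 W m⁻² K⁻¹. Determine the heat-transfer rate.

Q = 117 W

Series thermal resistances, inner to outer:
  R_conv,in = 1/(hA) = 1/(45.0·22.8) = 9.747×10^-4 K/W
  R_copper = L/(kA) = 0.00966/(420·22.8) = 1.009×10^-6 K/W
  R_polyurethane foam = L/(kA) = 0.200/(0.0241·22.8) = 0.3640 K/W
  R_conv,out = 1/(hA) = 1/(22.9·22.8) = 0.001915 K/W
ΣR = 9.747×10^-4 + 1.009×10^-6 + 0.3640 + 0.001915 = 0.3669 K/W
Q = ΔT/ΣR = (259.4 K − 302.2 K)/0.3669 = -117 W
(Negative Q ⇒ heat flows inward; heat gain = 117 W.)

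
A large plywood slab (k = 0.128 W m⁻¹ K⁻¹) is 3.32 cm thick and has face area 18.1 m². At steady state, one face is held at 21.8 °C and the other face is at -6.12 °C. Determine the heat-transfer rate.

Q = kA·ΔT/L = 0.128 × 18.1 × |21.8 °C − -6.12 °C| / 0.0332 = 1950 W

Q = 1950 W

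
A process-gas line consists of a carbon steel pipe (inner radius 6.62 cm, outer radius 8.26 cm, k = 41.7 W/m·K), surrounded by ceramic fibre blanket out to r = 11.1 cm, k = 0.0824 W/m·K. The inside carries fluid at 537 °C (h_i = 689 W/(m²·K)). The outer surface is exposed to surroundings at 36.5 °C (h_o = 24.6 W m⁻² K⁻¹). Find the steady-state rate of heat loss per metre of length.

Q' = 790 W/m

Treat each layer as a resistance in series:
  R'_conv,in = 1/(2πr h) = 1/(2π·0.0662·689) = 0.003489 m·K/W
  R'_carbon steel = ln(0.0826/0.0662)/(2πk) = 0.2213/(2π·41.7) = 8.447×10^-4 m·K/W
  R'_ceramic fibre blanket = ln(0.111/0.0826)/(2πk) = 0.2955/(2π·0.0824) = 0.5708 m·K/W
  R'_conv,out = 1/(2πr h) = 1/(2π·0.111·24.6) = 0.05829 m·K/W
ΣR = 0.003489 + 8.447×10^-4 + 0.5708 + 0.05829 = 0.6334 m·K/W
Q' = ΔT/ΣR = (537 °C − 36.5 °C)/0.6334 = 790 W/m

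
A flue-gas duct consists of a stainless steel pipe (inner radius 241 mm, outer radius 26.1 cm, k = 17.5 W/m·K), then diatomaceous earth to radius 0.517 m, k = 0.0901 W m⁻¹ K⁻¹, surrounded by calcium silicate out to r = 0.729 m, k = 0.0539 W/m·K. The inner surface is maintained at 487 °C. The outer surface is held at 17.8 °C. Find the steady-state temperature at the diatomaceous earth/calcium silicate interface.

Series thermal resistances, inner to outer:
  R'_stainless steel = ln(0.261/0.241)/(2πk) = 0.07972/(2π·17.5) = 7.251×10^-4 m·K/W
  R'_diatomaceous earth = ln(0.517/0.261)/(2πk) = 0.6835/(2π·0.0901) = 1.207 m·K/W
  R'_calcium silicate = ln(0.729/0.517)/(2πk) = 0.3436/(2π·0.0539) = 1.015 m·K/W
ΣR = 7.251×10^-4 + 1.207 + 1.015 = 2.223 m·K/W
Q' = ΔT/ΣR = (487 °C − 17.8 °C)/2.223 = 211.1 W/m
From the inner boundary to the diatomaceous earth/calcium silicate interface, ΣR_partial = 1.208 m·K/W.
T_interface = T_in − Q'·ΣR_partial = 487 °C − (211.1)(1.208) = 232 °C

T = 232 °C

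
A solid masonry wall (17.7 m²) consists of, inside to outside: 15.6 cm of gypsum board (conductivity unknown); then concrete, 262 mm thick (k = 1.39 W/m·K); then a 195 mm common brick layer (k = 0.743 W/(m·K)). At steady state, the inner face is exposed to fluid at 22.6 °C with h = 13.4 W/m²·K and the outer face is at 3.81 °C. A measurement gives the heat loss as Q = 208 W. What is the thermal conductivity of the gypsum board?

ΣR = ΔT/Q = |22.6 − 3.81|/208 = 0.09034 K/W
Known resistances:
  R_conv,in = 1/(hA) = 1/(13.4·17.7) = 0.004216 K/W
  R_concrete = L/(kA) = 0.262/(1.39·17.7) = 0.01065 K/W
  R_common brick = L/(kA) = 0.195/(0.743·17.7) = 0.01483 K/W
R_gypsum board = ΣR − ΣR_known = 0.09034 − 0.02970 = 0.06064 K/W
L/(kA) = 0.06064 ⇒ k = 0.156/(0.06064·17.7) = 0.145 W/m·K

k = 0.145 W/m·K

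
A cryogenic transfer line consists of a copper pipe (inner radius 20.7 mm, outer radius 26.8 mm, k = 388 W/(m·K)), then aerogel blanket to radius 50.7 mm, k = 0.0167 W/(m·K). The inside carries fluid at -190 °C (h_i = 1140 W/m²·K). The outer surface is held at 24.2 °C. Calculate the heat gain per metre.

Treat each layer as a resistance in series:
  R'_conv,in = 1/(2πr h) = 1/(2π·0.0207·1140) = 0.006744 m·K/W
  R'_copper = ln(0.0268/0.0207)/(2πk) = 0.2583/(2π·388) = 1.059×10^-4 m·K/W
  R'_aerogel blanket = ln(0.0507/0.0268)/(2πk) = 0.6375/(2π·0.0167) = 6.076 m·K/W
ΣR = 0.006744 + 1.059×10^-4 + 6.076 = 6.083 m·K/W
Q' = ΔT/ΣR = (-190 °C − 24.2 °C)/6.083 = -35.2 W/m
(Negative Q' ⇒ heat flows inward; heat gain = 35.2 W/m.)

Q' = 35.2 W/m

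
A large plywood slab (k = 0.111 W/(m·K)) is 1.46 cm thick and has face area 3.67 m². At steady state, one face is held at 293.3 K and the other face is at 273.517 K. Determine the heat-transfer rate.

Q = kA·ΔT/L = 0.111 × 3.67 × |293.3 K − 273.517 K| / 0.0146 = 552 W

Q = 552 W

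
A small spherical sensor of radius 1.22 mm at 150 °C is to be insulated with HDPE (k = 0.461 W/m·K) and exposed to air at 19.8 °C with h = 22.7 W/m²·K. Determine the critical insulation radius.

r_cr = 4.06 cm

For a sphere, r_cr = 2k_ins/h = 2·0.461/22.7 = 0.0406 m = 4.06 cm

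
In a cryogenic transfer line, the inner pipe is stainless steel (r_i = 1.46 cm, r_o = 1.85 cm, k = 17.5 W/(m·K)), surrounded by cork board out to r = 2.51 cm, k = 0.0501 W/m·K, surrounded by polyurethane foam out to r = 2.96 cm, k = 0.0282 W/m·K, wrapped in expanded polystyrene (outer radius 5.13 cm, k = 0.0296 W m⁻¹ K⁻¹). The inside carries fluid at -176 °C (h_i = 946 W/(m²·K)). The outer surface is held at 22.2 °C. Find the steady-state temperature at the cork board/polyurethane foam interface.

Treat each layer as a resistance in series:
  R'_conv,in = 1/(2πr h) = 1/(2π·0.0146·946) = 0.01152 m·K/W
  R'_stainless steel = ln(0.0185/0.0146)/(2πk) = 0.2367/(2π·17.5) = 0.002153 m·K/W
  R'_cork board = ln(0.0251/0.0185)/(2πk) = 0.3051/(2π·0.0501) = 0.9692 m·K/W
  R'_polyurethane foam = ln(0.0296/0.0251)/(2πk) = 0.1649/(2π·0.0282) = 0.9307 m·K/W
  R'_expanded polystyrene = ln(0.0513/0.0296)/(2πk) = 0.5499/(2π·0.0296) = 2.957 m·K/W
ΣR = 0.01152 + 0.002153 + 0.9692 + 0.9307 + 2.957 = 4.871 m·K/W
Q' = ΔT/ΣR = (-176 °C − 22.2 °C)/4.871 = -40.69 W/m
From the inner boundary to the cork board/polyurethane foam interface, ΣR_partial = 0.9829 m·K/W.
T_interface = T_in − Q'·ΣR_partial = -176 °C − (-40.69)(0.9829) = -136 °C

T = -136 °C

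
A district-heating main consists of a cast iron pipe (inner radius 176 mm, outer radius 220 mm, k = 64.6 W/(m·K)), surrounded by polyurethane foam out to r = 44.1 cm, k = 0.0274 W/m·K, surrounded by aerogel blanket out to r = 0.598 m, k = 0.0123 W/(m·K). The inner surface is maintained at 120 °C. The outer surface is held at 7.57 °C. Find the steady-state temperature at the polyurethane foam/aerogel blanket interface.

Resistance network (inner→outer):
  R'_cast iron = ln(0.220/0.176)/(2πk) = 0.2231/(2π·64.6) = 5.498×10^-4 m·K/W
  R'_polyurethane foam = ln(0.441/0.220)/(2πk) = 0.6954/(2π·0.0274) = 4.039 m·K/W
  R'_aerogel blanket = ln(0.598/0.441)/(2πk) = 0.3045/(2π·0.0123) = 3.941 m·K/W
ΣR = 5.498×10^-4 + 4.039 + 3.941 = 7.981 m·K/W
Q' = ΔT/ΣR = (120 °C − 7.57 °C)/7.981 = 14.09 W/m
From the inner boundary to the polyurethane foam/aerogel blanket interface, ΣR_partial = 4.040 m·K/W.
T_interface = T_in − Q'·ΣR_partial = 120 °C − (14.09)(4.040) = 63.1 °C

T = 63.1 °C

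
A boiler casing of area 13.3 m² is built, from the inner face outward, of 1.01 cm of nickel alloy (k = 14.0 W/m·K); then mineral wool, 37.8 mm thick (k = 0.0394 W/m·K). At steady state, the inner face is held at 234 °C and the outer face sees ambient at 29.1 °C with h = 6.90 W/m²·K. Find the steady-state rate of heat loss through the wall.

Series thermal resistances, inner to outer:
  R_nickel alloy = L/(kA) = 0.0101/(14.0·13.3) = 5.424×10^-5 K/W
  R_mineral wool = L/(kA) = 0.0378/(0.0394·13.3) = 0.07213 K/W
  R_conv,out = 1/(hA) = 1/(6.90·13.3) = 0.01090 K/W
ΣR = 5.424×10^-5 + 0.07213 + 0.01090 = 0.08308 K/W
Q = ΔT/ΣR = (234 °C − 29.1 °C)/0.08308 = 2470 W

Q = 2.47 kW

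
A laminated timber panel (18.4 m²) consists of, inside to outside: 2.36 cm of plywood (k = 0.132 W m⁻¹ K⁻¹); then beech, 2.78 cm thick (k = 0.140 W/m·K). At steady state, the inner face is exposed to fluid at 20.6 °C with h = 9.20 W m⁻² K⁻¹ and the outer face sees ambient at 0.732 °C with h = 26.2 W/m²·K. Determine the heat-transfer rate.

Series thermal resistances, inner to outer:
  R_conv,in = 1/(hA) = 1/(9.20·18.4) = 0.005907 K/W
  R_plywood = L/(kA) = 0.0236/(0.132·18.4) = 0.009717 K/W
  R_beech = L/(kA) = 0.0278/(0.140·18.4) = 0.01079 K/W
  R_conv,out = 1/(hA) = 1/(26.2·18.4) = 0.002074 K/W
ΣR = 0.005907 + 0.009717 + 0.01079 + 0.002074 = 0.02849 K/W
Q = ΔT/ΣR = (20.6 °C − 0.732 °C)/0.02849 = 697 W

Q = 697 W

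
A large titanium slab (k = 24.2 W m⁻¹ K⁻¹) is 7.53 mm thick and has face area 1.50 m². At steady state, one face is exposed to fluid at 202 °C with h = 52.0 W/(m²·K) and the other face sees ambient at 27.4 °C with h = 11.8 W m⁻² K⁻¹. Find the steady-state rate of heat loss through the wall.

Q = 2510 W

Resistance network (inner→outer):
  R_conv,in = 1/(hA) = 1/(52.0·1.50) = 0.01282 K/W
  R_titanium = L/(kA) = 0.00753/(24.2·1.50) = 2.074×10^-4 K/W
  R_conv,out = 1/(hA) = 1/(11.8·1.50) = 0.05650 K/W
ΣR = 0.01282 + 2.074×10^-4 + 0.05650 = 0.06953 K/W
Q = ΔT/ΣR = (202 °C − 27.4 °C)/0.06953 = 2510 W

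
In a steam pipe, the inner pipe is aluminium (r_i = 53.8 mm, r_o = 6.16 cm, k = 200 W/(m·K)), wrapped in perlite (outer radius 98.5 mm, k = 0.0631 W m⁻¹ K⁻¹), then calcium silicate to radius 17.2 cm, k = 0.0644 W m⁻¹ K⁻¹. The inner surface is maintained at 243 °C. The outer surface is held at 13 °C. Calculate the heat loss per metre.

Q' = 89.8 W/m

Treat each layer as a resistance in series:
  R'_aluminium = ln(0.0616/0.0538)/(2πk) = 0.1354/(2π·200) = 1.077×10^-4 m·K/W
  R'_perlite = ln(0.0985/0.0616)/(2πk) = 0.4694/(2π·0.0631) = 1.184 m·K/W
  R'_calcium silicate = ln(0.172/0.0985)/(2πk) = 0.5574/(2π·0.0644) = 1.378 m·K/W
ΣR = 1.077×10^-4 + 1.184 + 1.378 = 2.562 m·K/W
Q' = ΔT/ΣR = (243 °C − 13 °C)/2.562 = 89.8 W/m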